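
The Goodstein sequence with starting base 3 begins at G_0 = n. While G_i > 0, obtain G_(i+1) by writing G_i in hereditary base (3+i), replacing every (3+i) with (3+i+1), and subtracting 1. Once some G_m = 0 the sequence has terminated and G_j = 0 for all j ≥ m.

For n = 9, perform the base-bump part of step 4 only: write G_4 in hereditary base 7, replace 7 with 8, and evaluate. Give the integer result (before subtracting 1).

24

step 0: 9 = 3^2; sub 4 for 3: 4^2; = 16; G_1 = 16−1 = 15
step 1: 15 = 3·4 + 3; sub 5 for 4: 3·5 + 3; = 18; G_2 = 18−1 = 17
step 2: 17 = 3·5 + 2; sub 6 for 5: 3·6 + 2; = 20; G_3 = 20−1 = 19
step 3: 19 = 3·6 + 1; sub 7 for 6: 3·7 + 1; = 22; G_4 = 22−1 = 21
step 4: 21 = 3·7; sub 8 for 7: 3·8; = 24; G_5 = 24−1 = 23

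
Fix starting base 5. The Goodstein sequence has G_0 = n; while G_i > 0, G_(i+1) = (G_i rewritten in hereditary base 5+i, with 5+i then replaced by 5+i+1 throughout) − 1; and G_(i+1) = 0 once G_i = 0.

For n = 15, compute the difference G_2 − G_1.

15 —HB5→ 3·5 —bump→ 3·6 = 18 —(−1)→ 17
17 —HB6→ 2·6 + 5 —bump→ 2·7 + 5 = 19 —(−1)→ 18

1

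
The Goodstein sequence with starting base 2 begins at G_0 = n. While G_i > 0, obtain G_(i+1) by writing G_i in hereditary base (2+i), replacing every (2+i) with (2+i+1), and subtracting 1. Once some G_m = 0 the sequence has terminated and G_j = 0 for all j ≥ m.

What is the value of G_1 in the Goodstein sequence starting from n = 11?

84

i=0: 11 = 2^(2 + 1) + 2 + 1 (b=2); 2→3: 3^(3 + 1) + 3 + 1 = 85; 85−1 = 84
i=1: 84 = 3^(3 + 1) + 3 (b=3); 3→4: 4^(4 + 1) + 4 = 1028; 1028−1 = 1027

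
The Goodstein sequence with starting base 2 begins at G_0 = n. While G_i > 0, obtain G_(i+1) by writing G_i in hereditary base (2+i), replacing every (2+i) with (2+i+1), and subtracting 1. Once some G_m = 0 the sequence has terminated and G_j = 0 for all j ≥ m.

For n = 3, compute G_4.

3 —HB2→ 2 + 1 —bump→ 3 + 1 = 4 —(−1)→ 3
3 —HB3→ 3 —bump→ 4 = 4 —(−1)→ 3
3 —HB4→ 3 —bump→ 3 = 3 —(−1)→ 2
2 —HB5→ 2 —bump→ 2 = 2 —(−1)→ 1
1 —HB6→ 1 —bump→ 1 = 1 —(−1)→ 0

1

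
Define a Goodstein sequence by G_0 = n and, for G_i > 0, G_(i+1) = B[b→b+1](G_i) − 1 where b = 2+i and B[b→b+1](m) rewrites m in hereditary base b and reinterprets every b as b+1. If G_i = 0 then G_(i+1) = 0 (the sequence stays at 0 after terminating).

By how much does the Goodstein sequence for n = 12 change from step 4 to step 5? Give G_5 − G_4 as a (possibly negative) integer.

5484891

step 0: 12 = 2^(2 + 1) + 2^2; sub 3 for 2: 3^(3 + 1) + 3^3; = 108; G_1 = 108−1 = 107
step 1: 107 = 3^(3 + 1) + 2·3^2 + 2·3 + 2; sub 4 for 3: 4^(4 + 1) + 2·4^2 + 2·4 + 2; = 1066; G_2 = 1066−1 = 1065
step 2: 1065 = 4^(4 + 1) + 2·4^2 + 2·4 + 1; sub 5 for 4: 5^(5 + 1) + 2·5^2 + 2·5 + 1; = 15686; G_3 = 15686−1 = 15685
step 3: 15685 = 5^(5 + 1) + 2·5^2 + 2·5; sub 6 for 5: 6^(6 + 1) + 2·6^2 + 2·6; = 280020; G_4 = 280020−1 = 280019
step 4: 280019 = 6^(6 + 1) + 2·6^2 + 6 + 5; sub 7 for 6: 7^(7 + 1) + 2·7^2 + 7 + 5; = 5764911; G_5 = 5764911−1 = 5764910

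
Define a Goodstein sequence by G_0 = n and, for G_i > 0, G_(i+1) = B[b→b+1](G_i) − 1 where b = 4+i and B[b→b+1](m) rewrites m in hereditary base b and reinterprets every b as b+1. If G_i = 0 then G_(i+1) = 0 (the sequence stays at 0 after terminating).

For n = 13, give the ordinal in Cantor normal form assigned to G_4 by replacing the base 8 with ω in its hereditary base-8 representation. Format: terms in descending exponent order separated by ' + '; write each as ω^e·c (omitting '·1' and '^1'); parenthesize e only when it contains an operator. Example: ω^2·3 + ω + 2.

step 0: 13 = 3·4 + 1; sub 5 for 4: 3·5 + 1; = 16; G_1 = 16−1 = 15
step 1: 15 = 3·5; sub 6 for 5: 3·6; = 18; G_2 = 18−1 = 17
step 2: 17 = 2·6 + 5; sub 7 for 6: 2·7 + 5; = 19; G_3 = 19−1 = 18
step 3: 18 = 2·7 + 4; sub 8 for 7: 2·8 + 4; = 20; G_4 = 20−1 = 19
step 4: 19 = 2·8 + 3; sub 9 for 8: 2·9 + 3; = 21; G_5 = 21−1 = 20

ω·2 + 3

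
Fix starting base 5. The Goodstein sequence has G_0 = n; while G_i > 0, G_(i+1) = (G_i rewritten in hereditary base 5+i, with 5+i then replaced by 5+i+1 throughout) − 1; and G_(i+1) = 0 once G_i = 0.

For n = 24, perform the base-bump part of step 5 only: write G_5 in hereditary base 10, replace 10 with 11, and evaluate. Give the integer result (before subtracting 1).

24 —HB5→ 4·5 + 4 —bump→ 4·6 + 4 = 28 —(−1)→ 27
27 —HB6→ 4·6 + 3 —bump→ 4·7 + 3 = 31 —(−1)→ 30
30 —HB7→ 4·7 + 2 —bump→ 4·8 + 2 = 34 —(−1)→ 33
33 —HB8→ 4·8 + 1 —bump→ 4·9 + 1 = 37 —(−1)→ 36
36 —HB9→ 4·9 —bump→ 4·10 = 40 —(−1)→ 39

42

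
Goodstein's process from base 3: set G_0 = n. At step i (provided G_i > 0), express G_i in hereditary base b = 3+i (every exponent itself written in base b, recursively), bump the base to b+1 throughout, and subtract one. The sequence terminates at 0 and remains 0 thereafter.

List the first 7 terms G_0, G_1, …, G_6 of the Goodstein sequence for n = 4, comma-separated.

(0) 4|_3 = 3 + 1 ↦ 4 + 1|_4 = 5 ⇒ 4
(1) 4|_4 = 4 ↦ 5|_5 = 5 ⇒ 4
(2) 4|_5 = 4 ↦ 4|_6 = 4 ⇒ 3
(3) 3|_6 = 3 ↦ 3|_7 = 3 ⇒ 2
(4) 2|_7 = 2 ↦ 2|_8 = 2 ⇒ 1
(5) 1|_8 = 1 ↦ 1|_9 = 1 ⇒ 0

4, 4, 4, 3, 2, 1, 0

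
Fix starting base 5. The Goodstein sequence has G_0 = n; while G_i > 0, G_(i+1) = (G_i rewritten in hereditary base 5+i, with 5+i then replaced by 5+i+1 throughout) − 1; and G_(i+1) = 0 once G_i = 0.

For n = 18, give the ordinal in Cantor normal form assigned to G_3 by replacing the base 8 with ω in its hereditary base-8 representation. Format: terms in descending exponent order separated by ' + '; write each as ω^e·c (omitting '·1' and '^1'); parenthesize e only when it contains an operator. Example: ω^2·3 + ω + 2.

ω·3

[0] 18 ≡ 3·5 + 3 (base 5). Lift 6: 21. −1: 20.
[1] 20 ≡ 3·6 + 2 (base 6). Lift 7: 23. −1: 22.
[2] 22 ≡ 3·7 + 1 (base 7). Lift 8: 25. −1: 24.
[3] 24 ≡ 3·8 (base 8). Lift 9: 27. −1: 26.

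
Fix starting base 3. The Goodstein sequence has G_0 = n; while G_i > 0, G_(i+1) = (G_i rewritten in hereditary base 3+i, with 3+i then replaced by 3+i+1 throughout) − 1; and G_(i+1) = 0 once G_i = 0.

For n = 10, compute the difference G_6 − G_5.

step 0: 10 = 3^2 + 1; sub 4 for 3: 4^2 + 1; = 17; G_1 = 17−1 = 16
step 1: 16 = 4^2; sub 5 for 4: 5^2; = 25; G_2 = 25−1 = 24
step 2: 24 = 4·5 + 4; sub 6 for 5: 4·6 + 4; = 28; G_3 = 28−1 = 27
step 3: 27 = 4·6 + 3; sub 7 for 6: 4·7 + 3; = 31; G_4 = 31−1 = 30
step 4: 30 = 4·7 + 2; sub 8 for 7: 4·8 + 2; = 34; G_5 = 34−1 = 33
step 5: 33 = 4·8 + 1; sub 9 for 8: 4·9 + 1; = 37; G_6 = 37−1 = 36

3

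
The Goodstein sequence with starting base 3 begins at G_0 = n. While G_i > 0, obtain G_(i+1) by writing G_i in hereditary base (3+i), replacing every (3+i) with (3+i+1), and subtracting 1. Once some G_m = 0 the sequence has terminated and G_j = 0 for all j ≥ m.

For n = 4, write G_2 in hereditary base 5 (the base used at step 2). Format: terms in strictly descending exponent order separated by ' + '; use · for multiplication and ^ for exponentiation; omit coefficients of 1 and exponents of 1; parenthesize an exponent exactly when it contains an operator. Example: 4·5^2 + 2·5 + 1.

4

G_0 = 4. HB_3(4) = 3 + 1. Bump = 5. G_1 = 4.
G_1 = 4. HB_4(4) = 4. Bump = 5. G_2 = 4.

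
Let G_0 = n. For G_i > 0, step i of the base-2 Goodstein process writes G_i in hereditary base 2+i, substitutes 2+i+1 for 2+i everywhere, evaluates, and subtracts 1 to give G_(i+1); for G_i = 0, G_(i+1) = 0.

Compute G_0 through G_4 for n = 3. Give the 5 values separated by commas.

step 0: 3 = 2 + 1; sub 3 for 2: 3 + 1; = 4; G_1 = 4−1 = 3
step 1: 3 = 3; sub 4 for 3: 4; = 4; G_2 = 4−1 = 3
step 2: 3 = 3; sub 5 for 4: 3; = 3; G_3 = 3−1 = 2
step 3: 2 = 2; sub 6 for 5: 2; = 2; G_4 = 2−1 = 1

3, 3, 3, 2, 1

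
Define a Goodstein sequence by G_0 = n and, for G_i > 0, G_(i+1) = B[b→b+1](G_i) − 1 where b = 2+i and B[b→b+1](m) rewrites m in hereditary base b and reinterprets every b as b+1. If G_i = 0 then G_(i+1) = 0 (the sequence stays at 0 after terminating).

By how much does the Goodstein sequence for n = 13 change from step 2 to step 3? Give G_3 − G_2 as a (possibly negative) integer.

13 —HB2→ 2^(2 + 1) + 2^2 + 1 —bump→ 3^(3 + 1) + 3^3 + 1 = 109 —(−1)→ 108
108 —HB3→ 3^(3 + 1) + 3^3 —bump→ 4^(4 + 1) + 4^4 = 1280 —(−1)→ 1279
1279 —HB4→ 4^(4 + 1) + 3·4^3 + 3·4^2 + 3·4 + 3 —bump→ 5^(5 + 1) + 3·5^3 + 3·5^2 + 3·5 + 3 = 16093 —(−1)→ 16092

14813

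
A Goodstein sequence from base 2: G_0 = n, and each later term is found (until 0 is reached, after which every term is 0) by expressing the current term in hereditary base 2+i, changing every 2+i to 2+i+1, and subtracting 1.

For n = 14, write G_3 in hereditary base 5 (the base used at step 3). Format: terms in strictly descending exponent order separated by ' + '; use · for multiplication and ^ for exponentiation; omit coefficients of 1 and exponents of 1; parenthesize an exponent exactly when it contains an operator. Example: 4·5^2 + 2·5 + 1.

i=0: 14 = 2^(2 + 1) + 2^2 + 2 (b=2); 2→3: 3^(3 + 1) + 3^3 + 3 = 111; 111−1 = 110
i=1: 110 = 3^(3 + 1) + 3^3 + 2 (b=3); 3→4: 4^(4 + 1) + 4^4 + 2 = 1282; 1282−1 = 1281
i=2: 1281 = 4^(4 + 1) + 4^4 + 1 (b=4); 4→5: 5^(5 + 1) + 5^5 + 1 = 18751; 18751−1 = 18750
i=3: 18750 = 5^(5 + 1) + 5^5 (b=5); 5→6: 6^(6 + 1) + 6^6 = 326592; 326592−1 = 326591

5^(5 + 1) + 5^5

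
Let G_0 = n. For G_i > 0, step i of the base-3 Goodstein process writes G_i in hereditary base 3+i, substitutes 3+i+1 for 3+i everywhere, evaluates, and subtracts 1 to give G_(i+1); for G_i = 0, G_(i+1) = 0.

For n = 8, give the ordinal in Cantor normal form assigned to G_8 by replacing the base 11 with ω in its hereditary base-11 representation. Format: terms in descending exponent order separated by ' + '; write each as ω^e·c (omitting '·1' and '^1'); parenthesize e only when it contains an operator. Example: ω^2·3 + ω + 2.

G_0=8  [base 3] 2·3 + 2  →[3↦4]→  2·4 + 2 = 10  −1 ⇒ G_1=9
G_1=9  [base 4] 2·4 + 1  →[4↦5]→  2·5 + 1 = 11  −1 ⇒ G_2=10
G_2=10  [base 5] 2·5  →[5↦6]→  2·6 = 12  −1 ⇒ G_3=11
G_3=11  [base 6] 6 + 5  →[6↦7]→  7 + 5 = 12  −1 ⇒ G_4=11
G_4=11  [base 7] 7 + 4  →[7↦8]→  8 + 4 = 12  −1 ⇒ G_5=11
G_5=11  [base 8] 8 + 3  →[8↦9]→  9 + 3 = 12  −1 ⇒ G_6=11
G_6=11  [base 9] 9 + 2  →[9↦10]→  10 + 2 = 12  −1 ⇒ G_7=11
G_7=11  [base 10] 10 + 1  →[10↦11]→  11 + 1 = 12  −1 ⇒ G_8=11
G_8=11  [base 11] 11  →[11↦12]→  12 = 12  −1 ⇒ G_9=11

ω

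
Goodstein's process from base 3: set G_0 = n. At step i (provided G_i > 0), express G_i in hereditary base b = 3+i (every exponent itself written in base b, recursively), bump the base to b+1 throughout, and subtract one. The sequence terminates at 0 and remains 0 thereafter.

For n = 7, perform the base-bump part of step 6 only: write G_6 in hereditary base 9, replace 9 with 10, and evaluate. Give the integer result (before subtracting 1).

[0] 7 ≡ 2·3 + 1 (base 3). Lift 4: 9. −1: 8.
[1] 8 ≡ 2·4 (base 4). Lift 5: 10. −1: 9.
[2] 9 ≡ 5 + 4 (base 5). Lift 6: 10. −1: 9.
[3] 9 ≡ 6 + 3 (base 6). Lift 7: 10. −1: 9.
[4] 9 ≡ 7 + 2 (base 7). Lift 8: 10. −1: 9.
[5] 9 ≡ 8 + 1 (base 8). Lift 9: 10. −1: 9.
[6] 9 ≡ 9 (base 9). Lift 10: 10. −1: 9.

10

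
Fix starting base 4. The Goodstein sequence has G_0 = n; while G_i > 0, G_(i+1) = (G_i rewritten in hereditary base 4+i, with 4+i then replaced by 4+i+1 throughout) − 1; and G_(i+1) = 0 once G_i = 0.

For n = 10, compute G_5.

10 —HB4→ 2·4 + 2 —bump→ 2·5 + 2 = 12 —(−1)→ 11
11 —HB5→ 2·5 + 1 —bump→ 2·6 + 1 = 13 —(−1)→ 12
12 —HB6→ 2·6 —bump→ 2·7 = 14 —(−1)→ 13
13 —HB7→ 7 + 6 —bump→ 8 + 6 = 14 —(−1)→ 13
13 —HB8→ 8 + 5 —bump→ 9 + 5 = 14 —(−1)→ 13
13 —HB9→ 9 + 4 —bump→ 10 + 4 = 14 —(−1)→ 13

13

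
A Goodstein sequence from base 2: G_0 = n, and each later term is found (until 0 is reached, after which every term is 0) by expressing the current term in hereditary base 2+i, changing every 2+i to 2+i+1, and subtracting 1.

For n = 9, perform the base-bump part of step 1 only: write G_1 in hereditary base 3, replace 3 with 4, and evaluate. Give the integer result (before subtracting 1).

[0] 9 ≡ 2^(2 + 1) + 1 (base 2). Lift 3: 82. −1: 81.
[1] 81 ≡ 3^(3 + 1) (base 3). Lift 4: 1024. −1: 1023.

1024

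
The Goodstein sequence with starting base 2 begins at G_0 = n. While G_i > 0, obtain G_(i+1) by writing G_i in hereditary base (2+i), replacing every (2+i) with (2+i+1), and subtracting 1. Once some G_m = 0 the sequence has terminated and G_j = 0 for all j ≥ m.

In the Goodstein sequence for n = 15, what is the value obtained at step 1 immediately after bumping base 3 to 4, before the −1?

1284

(0) 15|_2 = 2^(2 + 1) + 2^2 + 2 + 1 ↦ 3^(3 + 1) + 3^3 + 3 + 1|_3 = 112 ⇒ 111
(1) 111|_3 = 3^(3 + 1) + 3^3 + 3 ↦ 4^(4 + 1) + 4^4 + 4|_4 = 1284 ⇒ 1283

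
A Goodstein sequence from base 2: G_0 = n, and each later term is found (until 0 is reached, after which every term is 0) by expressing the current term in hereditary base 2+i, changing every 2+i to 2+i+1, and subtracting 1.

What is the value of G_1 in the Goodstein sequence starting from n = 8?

80

[0] 8 ≡ 2^(2 + 1) (base 2). Lift 3: 81. −1: 80.
[1] 80 ≡ 2·3^3 + 2·3^2 + 2·3 + 2 (base 3). Lift 4: 554. −1: 553.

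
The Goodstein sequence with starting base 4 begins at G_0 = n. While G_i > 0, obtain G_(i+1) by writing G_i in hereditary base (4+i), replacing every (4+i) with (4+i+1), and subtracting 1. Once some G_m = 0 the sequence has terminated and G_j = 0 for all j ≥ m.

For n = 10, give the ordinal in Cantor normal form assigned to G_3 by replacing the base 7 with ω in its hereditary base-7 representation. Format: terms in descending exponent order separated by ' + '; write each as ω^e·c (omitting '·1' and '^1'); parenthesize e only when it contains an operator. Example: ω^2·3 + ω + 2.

ω + 6

[0] 10 ≡ 2·4 + 2 (base 4). Lift 5: 12. −1: 11.
[1] 11 ≡ 2·5 + 1 (base 5). Lift 6: 13. −1: 12.
[2] 12 ≡ 2·6 (base 6). Lift 7: 14. −1: 13.
[3] 13 ≡ 7 + 6 (base 7). Lift 8: 14. −1: 13.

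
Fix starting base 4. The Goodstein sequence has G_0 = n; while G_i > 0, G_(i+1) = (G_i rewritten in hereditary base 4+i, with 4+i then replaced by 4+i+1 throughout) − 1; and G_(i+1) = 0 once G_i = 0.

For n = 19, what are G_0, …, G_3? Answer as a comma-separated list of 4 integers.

step 0: 19 = 4^2 + 3; sub 5 for 4: 5^2 + 3; = 28; G_1 = 28−1 = 27
step 1: 27 = 5^2 + 2; sub 6 for 5: 6^2 + 2; = 38; G_2 = 38−1 = 37
step 2: 37 = 6^2 + 1; sub 7 for 6: 7^2 + 1; = 50; G_3 = 50−1 = 49

19, 27, 37, 49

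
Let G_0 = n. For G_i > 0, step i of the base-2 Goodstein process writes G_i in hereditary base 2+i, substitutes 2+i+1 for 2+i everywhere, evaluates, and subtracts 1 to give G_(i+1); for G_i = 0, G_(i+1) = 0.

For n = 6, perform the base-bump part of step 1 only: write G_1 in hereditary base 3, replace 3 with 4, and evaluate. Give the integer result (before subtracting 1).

i=0: 6 = 2^2 + 2 (b=2); 2→3: 3^3 + 3 = 30; 30−1 = 29
i=1: 29 = 3^3 + 2 (b=3); 3→4: 4^4 + 2 = 258; 258−1 = 257

258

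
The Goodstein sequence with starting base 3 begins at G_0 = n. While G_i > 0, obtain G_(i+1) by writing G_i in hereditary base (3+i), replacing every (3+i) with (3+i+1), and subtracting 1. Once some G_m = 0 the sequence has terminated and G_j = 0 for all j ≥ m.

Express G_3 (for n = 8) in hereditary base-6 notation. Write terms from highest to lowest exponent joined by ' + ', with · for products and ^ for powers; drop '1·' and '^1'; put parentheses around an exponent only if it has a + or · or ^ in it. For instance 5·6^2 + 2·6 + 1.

6 + 5

base 3: 8 = 2·3 + 2; at 4: 2·4 + 2 = 10; next = 9
base 4: 9 = 2·4 + 1; at 5: 2·5 + 1 = 11; next = 10
base 5: 10 = 2·5; at 6: 2·6 = 12; next = 11
base 6: 11 = 6 + 5; at 7: 7 + 5 = 12; next = 11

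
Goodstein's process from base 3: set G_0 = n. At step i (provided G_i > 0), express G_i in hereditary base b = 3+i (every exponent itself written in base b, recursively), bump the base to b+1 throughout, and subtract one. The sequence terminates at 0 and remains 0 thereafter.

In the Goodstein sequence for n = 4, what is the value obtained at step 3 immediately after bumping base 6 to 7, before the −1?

3

[0] 4 ≡ 3 + 1 (base 3). Lift 4: 5. −1: 4.
[1] 4 ≡ 4 (base 4). Lift 5: 5. −1: 4.
[2] 4 ≡ 4 (base 5). Lift 6: 4. −1: 3.
[3] 3 ≡ 3 (base 6). Lift 7: 3. −1: 2.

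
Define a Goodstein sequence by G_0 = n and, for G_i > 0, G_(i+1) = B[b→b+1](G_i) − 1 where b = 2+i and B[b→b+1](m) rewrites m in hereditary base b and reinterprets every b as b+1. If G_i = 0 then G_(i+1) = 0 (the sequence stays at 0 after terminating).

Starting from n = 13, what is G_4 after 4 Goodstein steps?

base 2: 13 = 2^(2 + 1) + 2^2 + 1; at 3: 3^(3 + 1) + 3^3 + 1 = 109; next = 108
base 3: 108 = 3^(3 + 1) + 3^3; at 4: 4^(4 + 1) + 4^4 = 1280; next = 1279
base 4: 1279 = 4^(4 + 1) + 3·4^3 + 3·4^2 + 3·4 + 3; at 5: 5^(5 + 1) + 3·5^3 + 3·5^2 + 3·5 + 3 = 16093; next = 16092
base 5: 16092 = 5^(5 + 1) + 3·5^3 + 3·5^2 + 3·5 + 2; at 6: 6^(6 + 1) + 3·6^3 + 3·6^2 + 3·6 + 2 = 280712; next = 280711
base 6: 280711 = 6^(6 + 1) + 3·6^3 + 3·6^2 + 3·6 + 1; at 7: 7^(7 + 1) + 3·7^3 + 3·7^2 + 3·7 + 1 = 5765999; next = 5765998

280711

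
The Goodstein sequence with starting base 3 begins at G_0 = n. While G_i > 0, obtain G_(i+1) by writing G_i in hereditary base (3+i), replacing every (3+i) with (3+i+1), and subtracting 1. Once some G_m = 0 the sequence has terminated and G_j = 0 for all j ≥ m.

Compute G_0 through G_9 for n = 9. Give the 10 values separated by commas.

step 0: 9 = 3^2; sub 4 for 3: 4^2; = 16; G_1 = 16−1 = 15
step 1: 15 = 3·4 + 3; sub 5 for 4: 3·5 + 3; = 18; G_2 = 18−1 = 17
step 2: 17 = 3·5 + 2; sub 6 for 5: 3·6 + 2; = 20; G_3 = 20−1 = 19
step 3: 19 = 3·6 + 1; sub 7 for 6: 3·7 + 1; = 22; G_4 = 22−1 = 21
step 4: 21 = 3·7; sub 8 for 7: 3·8; = 24; G_5 = 24−1 = 23
step 5: 23 = 2·8 + 7; sub 9 for 8: 2·9 + 7; = 25; G_6 = 25−1 = 24
step 6: 24 = 2·9 + 6; sub 10 for 9: 2·10 + 6; = 26; G_7 = 26−1 = 25
step 7: 25 = 2·10 + 5; sub 11 for 10: 2·11 + 5; = 27; G_8 = 27−1 = 26
step 8: 26 = 2·11 + 4; sub 12 for 11: 2·12 + 4; = 28; G_9 = 28−1 = 27

9, 15, 17, 19, 21, 23, 24, 25, 26, 27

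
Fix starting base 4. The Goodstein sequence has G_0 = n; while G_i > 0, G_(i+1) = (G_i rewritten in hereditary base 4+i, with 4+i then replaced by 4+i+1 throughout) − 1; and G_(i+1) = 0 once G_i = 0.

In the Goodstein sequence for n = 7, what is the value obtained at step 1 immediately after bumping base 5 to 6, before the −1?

8

7 —HB4→ 4 + 3 —bump→ 5 + 3 = 8 —(−1)→ 7
7 —HB5→ 5 + 2 —bump→ 6 + 2 = 8 —(−1)→ 7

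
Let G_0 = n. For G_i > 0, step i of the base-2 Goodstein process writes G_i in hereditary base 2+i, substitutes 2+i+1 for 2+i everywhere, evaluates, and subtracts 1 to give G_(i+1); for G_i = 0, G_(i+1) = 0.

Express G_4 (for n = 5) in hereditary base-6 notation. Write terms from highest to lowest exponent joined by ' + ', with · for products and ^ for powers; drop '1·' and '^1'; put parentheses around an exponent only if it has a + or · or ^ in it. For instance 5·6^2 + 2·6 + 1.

G_0=5  [base 2] 2^2 + 1  →[2↦3]→  3^3 + 1 = 28  −1 ⇒ G_1=27
G_1=27  [base 3] 3^3  →[3↦4]→  4^4 = 256  −1 ⇒ G_2=255
G_2=255  [base 4] 3·4^3 + 3·4^2 + 3·4 + 3  →[4↦5]→  3·5^3 + 3·5^2 + 3·5 + 3 = 468  −1 ⇒ G_3=467
G_3=467  [base 5] 3·5^3 + 3·5^2 + 3·5 + 2  →[5↦6]→  3·6^3 + 3·6^2 + 3·6 + 2 = 776  −1 ⇒ G_4=775
G_4=775  [base 6] 3·6^3 + 3·6^2 + 3·6 + 1  →[6↦7]→  3·7^3 + 3·7^2 + 3·7 + 1 = 1198  −1 ⇒ G_5=1197

3·6^3 + 3·6^2 + 3·6 + 1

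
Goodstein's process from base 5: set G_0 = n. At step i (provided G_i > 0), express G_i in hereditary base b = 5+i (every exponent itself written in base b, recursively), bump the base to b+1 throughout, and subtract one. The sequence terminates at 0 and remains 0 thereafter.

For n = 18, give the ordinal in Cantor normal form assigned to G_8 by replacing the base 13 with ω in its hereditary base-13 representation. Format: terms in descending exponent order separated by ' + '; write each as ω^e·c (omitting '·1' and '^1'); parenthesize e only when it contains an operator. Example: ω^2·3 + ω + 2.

ω·2 + 4

G_0=18  [base 5] 3·5 + 3  →[5↦6]→  3·6 + 3 = 21  −1 ⇒ G_1=20
G_1=20  [base 6] 3·6 + 2  →[6↦7]→  3·7 + 2 = 23  −1 ⇒ G_2=22
G_2=22  [base 7] 3·7 + 1  →[7↦8]→  3·8 + 1 = 25  −1 ⇒ G_3=24
G_3=24  [base 8] 3·8  →[8↦9]→  3·9 = 27  −1 ⇒ G_4=26
G_4=26  [base 9] 2·9 + 8  →[9↦10]→  2·10 + 8 = 28  −1 ⇒ G_5=27
G_5=27  [base 10] 2·10 + 7  →[10↦11]→  2·11 + 7 = 29  −1 ⇒ G_6=28
G_6=28  [base 11] 2·11 + 6  →[11↦12]→  2·12 + 6 = 30  −1 ⇒ G_7=29
G_7=29  [base 12] 2·12 + 5  →[12↦13]→  2·13 + 5 = 31  −1 ⇒ G_8=30
G_8=30  [base 13] 2·13 + 4  →[13↦14]→  2·14 + 4 = 32  −1 ⇒ G_9=31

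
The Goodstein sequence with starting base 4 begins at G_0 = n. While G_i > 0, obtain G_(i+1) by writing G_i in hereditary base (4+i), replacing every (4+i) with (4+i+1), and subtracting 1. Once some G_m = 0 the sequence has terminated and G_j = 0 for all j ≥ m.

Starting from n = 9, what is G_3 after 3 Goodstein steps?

11

G_0=9  [base 4] 2·4 + 1  →[4↦5]→  2·5 + 1 = 11  −1 ⇒ G_1=10
G_1=10  [base 5] 2·5  →[5↦6]→  2·6 = 12  −1 ⇒ G_2=11
G_2=11  [base 6] 6 + 5  →[6↦7]→  7 + 5 = 12  −1 ⇒ G_3=11
G_3=11  [base 7] 7 + 4  →[7↦8]→  8 + 4 = 12  −1 ⇒ G_4=11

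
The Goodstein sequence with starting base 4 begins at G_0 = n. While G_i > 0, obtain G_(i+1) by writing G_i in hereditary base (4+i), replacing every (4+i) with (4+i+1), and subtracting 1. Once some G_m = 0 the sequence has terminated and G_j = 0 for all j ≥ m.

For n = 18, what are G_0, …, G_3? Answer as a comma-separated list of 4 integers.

18, 26, 36, 48

18 —HB4→ 4^2 + 2 —bump→ 5^2 + 2 = 27 —(−1)→ 26
26 —HB5→ 5^2 + 1 —bump→ 6^2 + 1 = 37 —(−1)→ 36
36 —HB6→ 6^2 —bump→ 7^2 = 49 —(−1)→ 48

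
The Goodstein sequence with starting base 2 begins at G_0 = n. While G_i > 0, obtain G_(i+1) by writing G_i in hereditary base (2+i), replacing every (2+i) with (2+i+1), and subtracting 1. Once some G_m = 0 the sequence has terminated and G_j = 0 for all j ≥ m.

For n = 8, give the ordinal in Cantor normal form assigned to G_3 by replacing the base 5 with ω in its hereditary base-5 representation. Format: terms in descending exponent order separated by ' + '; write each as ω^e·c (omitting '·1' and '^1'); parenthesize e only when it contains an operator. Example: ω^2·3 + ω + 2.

ω^ω·2 + ω^2·2 + ω·2

8 —HB2→ 2^(2 + 1) —bump→ 3^(3 + 1) = 81 —(−1)→ 80
80 —HB3→ 2·3^3 + 2·3^2 + 2·3 + 2 —bump→ 2·4^4 + 2·4^2 + 2·4 + 2 = 554 —(−1)→ 553
553 —HB4→ 2·4^4 + 2·4^2 + 2·4 + 1 —bump→ 2·5^5 + 2·5^2 + 2·5 + 1 = 6311 —(−1)→ 6310
6310 —HB5→ 2·5^5 + 2·5^2 + 2·5 —bump→ 2·6^6 + 2·6^2 + 2·6 = 93396 —(−1)→ 93395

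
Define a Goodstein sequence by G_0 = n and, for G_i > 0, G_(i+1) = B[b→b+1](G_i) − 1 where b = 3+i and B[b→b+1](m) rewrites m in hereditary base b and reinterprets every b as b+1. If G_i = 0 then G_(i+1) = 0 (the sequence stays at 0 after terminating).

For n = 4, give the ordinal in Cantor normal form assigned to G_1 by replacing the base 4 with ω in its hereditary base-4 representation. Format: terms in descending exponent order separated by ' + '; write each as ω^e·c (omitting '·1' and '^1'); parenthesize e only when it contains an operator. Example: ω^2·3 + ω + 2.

ω

G_0 = 4. HB_3(4) = 3 + 1. Bump = 5. G_1 = 4.
G_1 = 4. HB_4(4) = 4. Bump = 5. G_2 = 4.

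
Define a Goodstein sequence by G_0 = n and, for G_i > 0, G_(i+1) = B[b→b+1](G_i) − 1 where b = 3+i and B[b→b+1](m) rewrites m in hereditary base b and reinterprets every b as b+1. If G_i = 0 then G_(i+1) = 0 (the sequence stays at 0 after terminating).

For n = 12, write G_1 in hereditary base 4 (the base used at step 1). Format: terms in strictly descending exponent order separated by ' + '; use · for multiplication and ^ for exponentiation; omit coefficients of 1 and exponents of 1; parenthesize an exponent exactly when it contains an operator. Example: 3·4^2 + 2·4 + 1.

G_0 = 12. HB_3(12) = 3^2 + 3. Bump = 20. G_1 = 19.
G_1 = 19. HB_4(19) = 4^2 + 3. Bump = 28. G_2 = 27.

4^2 + 3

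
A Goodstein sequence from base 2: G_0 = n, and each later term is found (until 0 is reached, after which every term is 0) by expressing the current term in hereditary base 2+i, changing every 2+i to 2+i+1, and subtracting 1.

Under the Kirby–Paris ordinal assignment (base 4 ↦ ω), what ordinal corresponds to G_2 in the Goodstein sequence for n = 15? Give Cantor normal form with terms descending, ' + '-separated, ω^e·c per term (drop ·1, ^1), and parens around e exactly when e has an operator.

step 0: 15 = 2^(2 + 1) + 2^2 + 2 + 1; sub 3 for 2: 3^(3 + 1) + 3^3 + 3 + 1; = 112; G_1 = 112−1 = 111
step 1: 111 = 3^(3 + 1) + 3^3 + 3; sub 4 for 3: 4^(4 + 1) + 4^4 + 4; = 1284; G_2 = 1284−1 = 1283

ω^(ω + 1) + ω^ω + 3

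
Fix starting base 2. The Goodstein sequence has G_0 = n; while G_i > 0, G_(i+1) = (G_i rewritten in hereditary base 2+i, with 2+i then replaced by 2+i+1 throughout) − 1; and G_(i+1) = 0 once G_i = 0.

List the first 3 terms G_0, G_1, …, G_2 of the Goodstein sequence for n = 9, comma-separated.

9, 81, 1023

(0) 9|_2 = 2^(2 + 1) + 1 ↦ 3^(3 + 1) + 1|_3 = 82 ⇒ 81
(1) 81|_3 = 3^(3 + 1) ↦ 4^(4 + 1)|_4 = 1024 ⇒ 1023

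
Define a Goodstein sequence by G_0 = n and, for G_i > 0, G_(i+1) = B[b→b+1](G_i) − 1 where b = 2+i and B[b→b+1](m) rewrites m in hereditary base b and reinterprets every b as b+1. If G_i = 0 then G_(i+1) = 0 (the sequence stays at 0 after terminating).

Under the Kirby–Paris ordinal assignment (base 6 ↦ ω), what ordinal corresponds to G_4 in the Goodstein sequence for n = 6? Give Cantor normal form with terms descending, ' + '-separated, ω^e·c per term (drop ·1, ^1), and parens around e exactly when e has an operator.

G_0=6  [base 2] 2^2 + 2  →[2↦3]→  3^3 + 3 = 30  −1 ⇒ G_1=29
G_1=29  [base 3] 3^3 + 2  →[3↦4]→  4^4 + 2 = 258  −1 ⇒ G_2=257
G_2=257  [base 4] 4^4 + 1  →[4↦5]→  5^5 + 1 = 3126  −1 ⇒ G_3=3125
G_3=3125  [base 5] 5^5  →[5↦6]→  6^6 = 46656  −1 ⇒ G_4=46655

ω^5·5 + ω^4·5 + ω^3·5 + ω^2·5 + ω·5 + 5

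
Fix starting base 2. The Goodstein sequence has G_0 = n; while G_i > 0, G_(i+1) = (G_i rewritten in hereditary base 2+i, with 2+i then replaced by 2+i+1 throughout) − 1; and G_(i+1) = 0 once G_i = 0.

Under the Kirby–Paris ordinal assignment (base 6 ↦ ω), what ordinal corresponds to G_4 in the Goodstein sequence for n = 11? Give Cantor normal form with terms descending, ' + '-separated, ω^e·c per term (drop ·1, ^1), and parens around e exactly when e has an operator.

ω^(ω + 1) + 1

G_0 = 11. HB_2(11) = 2^(2 + 1) + 2 + 1. Bump = 85. G_1 = 84.
G_1 = 84. HB_3(84) = 3^(3 + 1) + 3. Bump = 1028. G_2 = 1027.
G_2 = 1027. HB_4(1027) = 4^(4 + 1) + 3. Bump = 15628. G_3 = 15627.
G_3 = 15627. HB_5(15627) = 5^(5 + 1) + 2. Bump = 279938. G_4 = 279937.
G_4 = 279937. HB_6(279937) = 6^(6 + 1) + 1. Bump = 5764802. G_5 = 5764801.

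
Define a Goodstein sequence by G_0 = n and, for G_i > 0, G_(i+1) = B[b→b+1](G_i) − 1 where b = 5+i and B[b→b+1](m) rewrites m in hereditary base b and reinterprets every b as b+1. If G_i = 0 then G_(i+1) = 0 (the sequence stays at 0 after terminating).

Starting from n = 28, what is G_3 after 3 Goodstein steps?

64

[0] 28 ≡ 5^2 + 3 (base 5). Lift 6: 39. −1: 38.
[1] 38 ≡ 6^2 + 2 (base 6). Lift 7: 51. −1: 50.
[2] 50 ≡ 7^2 + 1 (base 7). Lift 8: 65. −1: 64.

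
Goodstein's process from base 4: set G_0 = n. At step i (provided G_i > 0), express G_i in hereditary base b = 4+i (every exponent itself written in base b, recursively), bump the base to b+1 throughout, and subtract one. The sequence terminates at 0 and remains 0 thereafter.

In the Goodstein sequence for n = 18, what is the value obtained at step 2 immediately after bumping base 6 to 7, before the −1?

18 —HB4→ 4^2 + 2 —bump→ 5^2 + 2 = 27 —(−1)→ 26
26 —HB5→ 5^2 + 1 —bump→ 6^2 + 1 = 37 —(−1)→ 36
36 —HB6→ 6^2 —bump→ 7^2 = 49 —(−1)→ 48

49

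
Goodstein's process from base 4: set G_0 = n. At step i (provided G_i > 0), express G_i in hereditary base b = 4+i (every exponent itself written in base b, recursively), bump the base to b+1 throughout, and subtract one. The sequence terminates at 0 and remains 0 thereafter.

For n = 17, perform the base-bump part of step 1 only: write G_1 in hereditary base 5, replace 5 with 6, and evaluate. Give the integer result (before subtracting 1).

36

17 —HB4→ 4^2 + 1 —bump→ 5^2 + 1 = 26 —(−1)→ 25
25 —HB5→ 5^2 —bump→ 6^2 = 36 —(−1)→ 35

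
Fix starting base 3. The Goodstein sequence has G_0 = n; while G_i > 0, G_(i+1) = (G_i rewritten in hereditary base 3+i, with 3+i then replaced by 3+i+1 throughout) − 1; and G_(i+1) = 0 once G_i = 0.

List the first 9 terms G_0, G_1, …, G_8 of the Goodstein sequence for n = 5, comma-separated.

5, 5, 5, 5, 4, 3, 2, 1, 0

G_0 = 5. HB_3(5) = 3 + 2. Bump = 6. G_1 = 5.
G_1 = 5. HB_4(5) = 4 + 1. Bump = 6. G_2 = 5.
G_2 = 5. HB_5(5) = 5. Bump = 6. G_3 = 5.
G_3 = 5. HB_6(5) = 5. Bump = 5. G_4 = 4.
G_4 = 4. HB_7(4) = 4. Bump = 4. G_5 = 3.
G_5 = 3. HB_8(3) = 3. Bump = 3. G_6 = 2.
G_6 = 2. HB_9(2) = 2. Bump = 2. G_7 = 1.
G_7 = 1. HB_10(1) = 1. Bump = 1. G_8 = 0.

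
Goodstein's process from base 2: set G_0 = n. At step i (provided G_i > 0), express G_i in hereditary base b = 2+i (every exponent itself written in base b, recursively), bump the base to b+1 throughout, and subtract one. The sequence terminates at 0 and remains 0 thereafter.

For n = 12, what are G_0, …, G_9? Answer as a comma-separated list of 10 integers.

base 2: 12 = 2^(2 + 1) + 2^2; at 3: 3^(3 + 1) + 3^3 = 108; next = 107
base 3: 107 = 3^(3 + 1) + 2·3^2 + 2·3 + 2; at 4: 4^(4 + 1) + 2·4^2 + 2·4 + 2 = 1066; next = 1065
base 4: 1065 = 4^(4 + 1) + 2·4^2 + 2·4 + 1; at 5: 5^(5 + 1) + 2·5^2 + 2·5 + 1 = 15686; next = 15685
base 5: 15685 = 5^(5 + 1) + 2·5^2 + 2·5; at 6: 6^(6 + 1) + 2·6^2 + 2·6 = 280020; next = 280019
base 6: 280019 = 6^(6 + 1) + 2·6^2 + 6 + 5; at 7: 7^(7 + 1) + 2·7^2 + 7 + 5 = 5764911; next = 5764910
base 7: 5764910 = 7^(7 + 1) + 2·7^2 + 7 + 4; at 8: 8^(8 + 1) + 2·8^2 + 8 + 4 = 134217868; next = 134217867
base 8: 134217867 = 8^(8 + 1) + 2·8^2 + 8 + 3; at 9: 9^(9 + 1) + 2·9^2 + 9 + 3 = 3486784575; next = 3486784574
base 9: 3486784574 = 9^(9 + 1) + 2·9^2 + 9 + 2; at 10: 10^(10 + 1) + 2·10^2 + 10 + 2 = 100000000212; next = 100000000211
base 10: 100000000211 = 10^(10 + 1) + 2·10^2 + 10 + 1; at 11: 11^(11 + 1) + 2·11^2 + 11 + 1 = 3138428376975; next = 3138428376974

12, 107, 1065, 15685, 280019, 5764910, 134217867, 3486784574, 100000000211, 3138428376974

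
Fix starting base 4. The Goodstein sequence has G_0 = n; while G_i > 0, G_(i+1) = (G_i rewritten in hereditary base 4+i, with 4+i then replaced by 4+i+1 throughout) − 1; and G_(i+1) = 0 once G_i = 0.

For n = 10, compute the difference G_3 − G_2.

G_0=10  [base 4] 2·4 + 2  →[4↦5]→  2·5 + 2 = 12  −1 ⇒ G_1=11
G_1=11  [base 5] 2·5 + 1  →[5↦6]→  2·6 + 1 = 13  −1 ⇒ G_2=12
G_2=12  [base 6] 2·6  →[6↦7]→  2·7 = 14  −1 ⇒ G_3=13

1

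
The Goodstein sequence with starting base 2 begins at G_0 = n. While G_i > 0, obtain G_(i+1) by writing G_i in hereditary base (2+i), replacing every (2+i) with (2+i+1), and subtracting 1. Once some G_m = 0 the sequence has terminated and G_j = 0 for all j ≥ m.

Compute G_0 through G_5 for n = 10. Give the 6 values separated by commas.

10, 83, 1025, 15625, 279935, 4215754

G_0=10  [base 2] 2^(2 + 1) + 2  →[2↦3]→  3^(3 + 1) + 3 = 84  −1 ⇒ G_1=83
G_1=83  [base 3] 3^(3 + 1) + 2  →[3↦4]→  4^(4 + 1) + 2 = 1026  −1 ⇒ G_2=1025
G_2=1025  [base 4] 4^(4 + 1) + 1  →[4↦5]→  5^(5 + 1) + 1 = 15626  −1 ⇒ G_3=15625
G_3=15625  [base 5] 5^(5 + 1)  →[5↦6]→  6^(6 + 1) = 279936  −1 ⇒ G_4=279935
G_4=279935  [base 6] 5·6^6 + 5·6^5 + 5·6^4 + 5·6^3 + 5·6^2 + 5·6 + 5  →[6↦7]→  5·7^7 + 5·7^5 + 5·7^4 + 5·7^3 + 5·7^2 + 5·7 + 5 = 4215755  −1 ⇒ G_5=4215754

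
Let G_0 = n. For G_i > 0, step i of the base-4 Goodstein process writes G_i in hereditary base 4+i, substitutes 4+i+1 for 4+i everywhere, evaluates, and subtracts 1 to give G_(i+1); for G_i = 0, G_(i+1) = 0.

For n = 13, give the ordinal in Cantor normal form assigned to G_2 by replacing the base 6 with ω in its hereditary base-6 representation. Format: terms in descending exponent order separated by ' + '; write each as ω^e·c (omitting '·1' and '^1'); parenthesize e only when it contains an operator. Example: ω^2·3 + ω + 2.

ω·2 + 5

base 4: 13 = 3·4 + 1; at 5: 3·5 + 1 = 16; next = 15
base 5: 15 = 3·5; at 6: 3·6 = 18; next = 17
base 6: 17 = 2·6 + 5; at 7: 2·7 + 5 = 19; next = 18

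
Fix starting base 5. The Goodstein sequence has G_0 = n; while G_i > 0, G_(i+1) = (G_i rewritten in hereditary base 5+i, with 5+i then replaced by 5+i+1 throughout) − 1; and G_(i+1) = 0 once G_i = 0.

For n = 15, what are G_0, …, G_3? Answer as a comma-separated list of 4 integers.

G_0 = 15. HB_5(15) = 3·5. Bump = 18. G_1 = 17.
G_1 = 17. HB_6(17) = 2·6 + 5. Bump = 19. G_2 = 18.
G_2 = 18. HB_7(18) = 2·7 + 4. Bump = 20. G_3 = 19.

15, 17, 18, 19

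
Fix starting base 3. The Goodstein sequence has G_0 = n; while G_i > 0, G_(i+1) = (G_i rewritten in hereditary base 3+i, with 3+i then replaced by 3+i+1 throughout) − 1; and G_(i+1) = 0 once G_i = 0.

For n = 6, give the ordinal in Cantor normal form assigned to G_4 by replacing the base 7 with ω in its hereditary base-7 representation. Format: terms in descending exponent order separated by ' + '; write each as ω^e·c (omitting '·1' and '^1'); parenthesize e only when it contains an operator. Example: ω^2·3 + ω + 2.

ω

G_0=6  [base 3] 2·3  →[3↦4]→  2·4 = 8  −1 ⇒ G_1=7
G_1=7  [base 4] 4 + 3  →[4↦5]→  5 + 3 = 8  −1 ⇒ G_2=7
G_2=7  [base 5] 5 + 2  →[5↦6]→  6 + 2 = 8  −1 ⇒ G_3=7
G_3=7  [base 6] 6 + 1  →[6↦7]→  7 + 1 = 8  −1 ⇒ G_4=7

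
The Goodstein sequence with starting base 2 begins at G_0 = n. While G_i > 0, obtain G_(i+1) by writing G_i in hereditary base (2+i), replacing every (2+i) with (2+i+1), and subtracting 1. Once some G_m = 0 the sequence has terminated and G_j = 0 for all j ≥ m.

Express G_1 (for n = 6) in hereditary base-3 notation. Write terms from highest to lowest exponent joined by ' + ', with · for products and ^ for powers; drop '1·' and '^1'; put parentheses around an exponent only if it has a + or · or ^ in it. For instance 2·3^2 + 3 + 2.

[0] 6 ≡ 2^2 + 2 (base 2). Lift 3: 30. −1: 29.
[1] 29 ≡ 3^3 + 2 (base 3). Lift 4: 258. −1: 257.

3^3 + 2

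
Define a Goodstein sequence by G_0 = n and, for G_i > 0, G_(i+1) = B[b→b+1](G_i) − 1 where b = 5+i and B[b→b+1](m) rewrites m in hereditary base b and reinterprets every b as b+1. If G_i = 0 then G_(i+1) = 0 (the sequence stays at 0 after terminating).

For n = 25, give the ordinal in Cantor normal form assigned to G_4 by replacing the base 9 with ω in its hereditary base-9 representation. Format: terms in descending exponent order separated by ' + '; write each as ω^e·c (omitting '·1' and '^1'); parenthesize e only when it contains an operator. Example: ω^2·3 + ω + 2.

step 0: 25 = 5^2; sub 6 for 5: 6^2; = 36; G_1 = 36−1 = 35
step 1: 35 = 5·6 + 5; sub 7 for 6: 5·7 + 5; = 40; G_2 = 40−1 = 39
step 2: 39 = 5·7 + 4; sub 8 for 7: 5·8 + 4; = 44; G_3 = 44−1 = 43
step 3: 43 = 5·8 + 3; sub 9 for 8: 5·9 + 3; = 48; G_4 = 48−1 = 47
step 4: 47 = 5·9 + 2; sub 10 for 9: 5·10 + 2; = 52; G_5 = 52−1 = 51

ω·5 + 2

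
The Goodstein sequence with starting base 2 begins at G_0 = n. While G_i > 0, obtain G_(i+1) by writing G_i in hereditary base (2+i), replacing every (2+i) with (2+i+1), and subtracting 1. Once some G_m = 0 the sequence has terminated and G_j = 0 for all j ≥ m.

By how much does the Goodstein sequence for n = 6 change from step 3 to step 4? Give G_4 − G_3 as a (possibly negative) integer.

43530

6 —HB2→ 2^2 + 2 —bump→ 3^3 + 3 = 30 —(−1)→ 29
29 —HB3→ 3^3 + 2 —bump→ 4^4 + 2 = 258 —(−1)→ 257
257 —HB4→ 4^4 + 1 —bump→ 5^5 + 1 = 3126 —(−1)→ 3125
3125 —HB5→ 5^5 —bump→ 6^6 = 46656 —(−1)→ 46655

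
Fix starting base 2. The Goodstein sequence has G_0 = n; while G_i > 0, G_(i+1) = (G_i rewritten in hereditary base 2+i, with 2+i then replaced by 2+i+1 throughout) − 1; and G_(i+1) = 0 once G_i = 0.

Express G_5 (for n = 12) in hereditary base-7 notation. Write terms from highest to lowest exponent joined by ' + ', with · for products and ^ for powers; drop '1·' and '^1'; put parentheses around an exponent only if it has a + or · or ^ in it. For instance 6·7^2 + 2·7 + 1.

7^(7 + 1) + 2·7^2 + 7 + 4

12 —HB2→ 2^(2 + 1) + 2^2 —bump→ 3^(3 + 1) + 3^3 = 108 —(−1)→ 107
107 —HB3→ 3^(3 + 1) + 2·3^2 + 2·3 + 2 —bump→ 4^(4 + 1) + 2·4^2 + 2·4 + 2 = 1066 —(−1)→ 1065
1065 —HB4→ 4^(4 + 1) + 2·4^2 + 2·4 + 1 —bump→ 5^(5 + 1) + 2·5^2 + 2·5 + 1 = 15686 —(−1)→ 15685
15685 —HB5→ 5^(5 + 1) + 2·5^2 + 2·5 —bump→ 6^(6 + 1) + 2·6^2 + 2·6 = 280020 —(−1)→ 280019
280019 —HB6→ 6^(6 + 1) + 2·6^2 + 6 + 5 —bump→ 7^(7 + 1) + 2·7^2 + 7 + 5 = 5764911 —(−1)→ 5764910
5764910 —HB7→ 7^(7 + 1) + 2·7^2 + 7 + 4 —bump→ 8^(8 + 1) + 2·8^2 + 8 + 4 = 134217868 —(−1)→ 134217867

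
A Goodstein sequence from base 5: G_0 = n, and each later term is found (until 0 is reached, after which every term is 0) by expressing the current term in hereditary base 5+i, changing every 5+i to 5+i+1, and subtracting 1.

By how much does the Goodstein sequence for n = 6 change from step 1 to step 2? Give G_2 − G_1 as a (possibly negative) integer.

base 5: 6 = 5 + 1; at 6: 6 + 1 = 7; next = 6
base 6: 6 = 6; at 7: 7 = 7; next = 6

0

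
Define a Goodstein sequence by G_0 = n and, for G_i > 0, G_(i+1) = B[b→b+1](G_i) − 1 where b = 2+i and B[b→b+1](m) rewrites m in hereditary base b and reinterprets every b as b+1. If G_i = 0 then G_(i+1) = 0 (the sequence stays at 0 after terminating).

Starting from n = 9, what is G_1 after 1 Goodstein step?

81

G_0 = 9. HB_2(9) = 2^(2 + 1) + 1. Bump = 82. G_1 = 81.
G_1 = 81. HB_3(81) = 3^(3 + 1). Bump = 1024. G_2 = 1023.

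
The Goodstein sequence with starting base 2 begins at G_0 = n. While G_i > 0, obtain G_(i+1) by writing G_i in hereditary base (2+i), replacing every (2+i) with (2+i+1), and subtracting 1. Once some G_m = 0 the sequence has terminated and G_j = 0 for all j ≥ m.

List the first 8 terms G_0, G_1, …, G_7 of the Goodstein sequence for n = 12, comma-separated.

12, 107, 1065, 15685, 280019, 5764910, 134217867, 3486784574

G_0=12  [base 2] 2^(2 + 1) + 2^2  →[2↦3]→  3^(3 + 1) + 3^3 = 108  −1 ⇒ G_1=107
G_1=107  [base 3] 3^(3 + 1) + 2·3^2 + 2·3 + 2  →[3↦4]→  4^(4 + 1) + 2·4^2 + 2·4 + 2 = 1066  −1 ⇒ G_2=1065
G_2=1065  [base 4] 4^(4 + 1) + 2·4^2 + 2·4 + 1  →[4↦5]→  5^(5 + 1) + 2·5^2 + 2·5 + 1 = 15686  −1 ⇒ G_3=15685
G_3=15685  [base 5] 5^(5 + 1) + 2·5^2 + 2·5  →[5↦6]→  6^(6 + 1) + 2·6^2 + 2·6 = 280020  −1 ⇒ G_4=280019
G_4=280019  [base 6] 6^(6 + 1) + 2·6^2 + 6 + 5  →[6↦7]→  7^(7 + 1) + 2·7^2 + 7 + 5 = 5764911  −1 ⇒ G_5=5764910
G_5=5764910  [base 7] 7^(7 + 1) + 2·7^2 + 7 + 4  →[7↦8]→  8^(8 + 1) + 2·8^2 + 8 + 4 = 134217868  −1 ⇒ G_6=134217867
G_6=134217867  [base 8] 8^(8 + 1) + 2·8^2 + 8 + 3  →[8↦9]→  9^(9 + 1) + 2·9^2 + 9 + 3 = 3486784575  −1 ⇒ G_7=3486784574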